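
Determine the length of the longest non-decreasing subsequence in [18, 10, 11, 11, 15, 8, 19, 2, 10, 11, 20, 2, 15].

6

One longest non-decreasing subsequence is 10, 11, 11, 15, 19, 20 (positions 2,3,4,5,7,11), of length 6; no longer one exists.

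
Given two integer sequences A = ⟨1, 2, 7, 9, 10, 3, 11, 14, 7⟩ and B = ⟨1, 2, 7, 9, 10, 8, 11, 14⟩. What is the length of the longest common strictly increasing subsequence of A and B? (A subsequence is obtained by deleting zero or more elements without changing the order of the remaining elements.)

7

For each value that appears in both, track the longest common increasing run ending there.
The best achievable length is 7; one witness is 1, 2, 7, 9, 10, 11, 14 (A-positions 1,2,3,4,5,7,8, B-positions 1,2,3,4,5,7,8).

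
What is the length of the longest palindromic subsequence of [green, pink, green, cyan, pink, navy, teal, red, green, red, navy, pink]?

One longest palindromic subsequence is pink navy red green red navy pink (positions 2,6,8,9,10,11,12); it reads the same forward and backward, and the interval DP gives dp[1][12] = 7.

7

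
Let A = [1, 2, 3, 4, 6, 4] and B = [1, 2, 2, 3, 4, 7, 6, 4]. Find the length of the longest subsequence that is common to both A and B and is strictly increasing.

For each value that appears in both, track the longest common increasing run ending there.
The best achievable length is 5; one witness is 1, 2, 3, 4, 6 (A-positions 1,2,3,4,5, B-positions 1,2,4,5,7).

5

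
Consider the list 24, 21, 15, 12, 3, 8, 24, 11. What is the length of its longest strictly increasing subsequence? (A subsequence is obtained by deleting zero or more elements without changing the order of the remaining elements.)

Scanning left to right, the best length ending at each element is: 24→1, 21→1, 15→1, 12→1, 3→1, 8→2, 24→3, 11→3.
So the longest increasing subsequence has length 3, e.g. 3, 8, 24.

3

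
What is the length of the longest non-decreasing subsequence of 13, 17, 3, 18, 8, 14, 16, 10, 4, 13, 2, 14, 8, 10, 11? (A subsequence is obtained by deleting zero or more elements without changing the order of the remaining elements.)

One longest non-decreasing subsequence is 3, 8, 10, 13, 14 (positions 3,5,8,10,12), of length 5; no longer one exists.

5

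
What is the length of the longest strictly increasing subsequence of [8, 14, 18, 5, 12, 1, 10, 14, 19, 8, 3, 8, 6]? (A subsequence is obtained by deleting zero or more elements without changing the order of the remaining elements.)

4

One longest increasing subsequence is 8, 14, 18, 19 (positions 1,2,3,9), of length 4; no longer one exists.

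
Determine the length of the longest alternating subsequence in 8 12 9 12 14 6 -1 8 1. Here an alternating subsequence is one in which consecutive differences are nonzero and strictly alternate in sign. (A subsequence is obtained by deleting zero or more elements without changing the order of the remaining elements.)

A longest alternating subsequence is 8, 12, 9, 12, 6, 8, 1 (positions 1,2,3,4,6,8,9); its 6 consecutive differences strictly alternate in sign, and length 7 is optimal.

7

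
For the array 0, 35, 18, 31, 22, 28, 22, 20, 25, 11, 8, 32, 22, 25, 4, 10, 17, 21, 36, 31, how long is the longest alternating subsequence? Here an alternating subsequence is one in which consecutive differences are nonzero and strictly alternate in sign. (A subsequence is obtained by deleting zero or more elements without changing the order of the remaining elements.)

15

A longest alternating subsequence is 0, 35, 18, 31, 22, 28, 22, 25, 11, 32, 22, 25, 4, 36, 31 (positions 1,2,3,4,5,6,7,9,10,12,13,14,15,19,20); its 14 consecutive differences strictly alternate in sign, and length 15 is optimal.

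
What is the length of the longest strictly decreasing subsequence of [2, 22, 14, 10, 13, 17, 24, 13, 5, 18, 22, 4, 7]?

Scanning left to right, the best length ending at each element is: 2→1, 22→1, 14→2, 10→3, 13→3, 17→2, 24→1, 13→3, 5→4, 18→2, 22→2, 4→5, 7→4.
So the longest decreasing subsequence has length 5, e.g. 22, 14, 10, 5, 4.

5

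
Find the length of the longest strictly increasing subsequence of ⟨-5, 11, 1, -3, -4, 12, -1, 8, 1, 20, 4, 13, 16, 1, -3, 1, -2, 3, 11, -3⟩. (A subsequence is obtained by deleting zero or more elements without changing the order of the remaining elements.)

One longest increasing subsequence is -5, -3, -1, 1, 4, 13, 16 (positions 1,4,7,9,11,12,13), of length 7; no longer one exists.

7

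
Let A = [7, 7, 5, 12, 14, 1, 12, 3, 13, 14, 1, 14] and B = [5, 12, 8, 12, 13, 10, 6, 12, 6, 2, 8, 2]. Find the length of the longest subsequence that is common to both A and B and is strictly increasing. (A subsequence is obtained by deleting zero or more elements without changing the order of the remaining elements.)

3

A longest common strictly increasing subsequence is 5, 12, 13 (length 3); it appears in order in both A and B, and no longer such subsequence exists.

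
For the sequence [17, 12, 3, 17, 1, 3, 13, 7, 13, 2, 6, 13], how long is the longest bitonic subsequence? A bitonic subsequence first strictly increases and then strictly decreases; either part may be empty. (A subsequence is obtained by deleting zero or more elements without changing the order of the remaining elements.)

5

Let inc[i] be the LIS ending at i and dec[i] the longest strictly decreasing subsequence starting at i. inc = [1, 1, 1, 2, 1, 2, 3, 3, 4, 2, 3, 4], dec = [4, 3, 2, 4, 1, 2, 3, 2, 2, 1, 1, 1].
max_i inc[i]+dec[i]−1 = 5, with one witness 12, 17, 13, 7, 6.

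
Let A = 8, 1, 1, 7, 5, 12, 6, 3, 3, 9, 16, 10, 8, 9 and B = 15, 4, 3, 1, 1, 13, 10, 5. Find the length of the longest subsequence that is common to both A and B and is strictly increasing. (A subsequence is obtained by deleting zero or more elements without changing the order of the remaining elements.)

2

For each value that appears in both, track the longest common increasing run ending there.
The best achievable length is 2; one witness is 3, 10 (A-positions 8,12, B-positions 3,7).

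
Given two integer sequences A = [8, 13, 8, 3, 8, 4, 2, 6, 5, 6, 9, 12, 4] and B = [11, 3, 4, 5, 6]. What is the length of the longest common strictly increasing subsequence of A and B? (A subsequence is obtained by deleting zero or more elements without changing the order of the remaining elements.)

4

A longest common strictly increasing subsequence is 3, 4, 5, 6 (length 4); it appears in order in both A and B, and no longer such subsequence exists.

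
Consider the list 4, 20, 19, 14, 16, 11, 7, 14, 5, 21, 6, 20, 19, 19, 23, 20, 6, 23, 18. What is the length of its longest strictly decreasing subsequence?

6

Let dp[i] be the longest decreasing subsequence ending at position i. Then dp = [1, 1, 2, 3, 3, 4, 5, 4, 6, 1, 6, 2, 3, 3, 1, 2, 6, 1, 4].
The maximum is 6; one witness is 20, 19, 14, 11, 7, 5 at positions 2,3,4,6,7,9.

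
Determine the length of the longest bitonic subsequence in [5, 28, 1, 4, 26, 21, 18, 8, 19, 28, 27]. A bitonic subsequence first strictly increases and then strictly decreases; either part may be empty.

One longest bitonic subsequence is 5, 28, 26, 21, 18, 8 (positions 1,2,5,6,7,8): it rises to 28 then falls. Length 6 is optimal.

6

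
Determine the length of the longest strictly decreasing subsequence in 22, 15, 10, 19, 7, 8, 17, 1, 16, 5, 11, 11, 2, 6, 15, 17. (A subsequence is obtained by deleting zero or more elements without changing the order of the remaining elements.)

6

Let dp[i] be the longest decreasing subsequence ending at position i. Then dp = [1, 2, 3, 2, 4, 4, 3, 5, 4, 5, 5, 5, 6, 6, 5, 3].
The maximum is 6; one witness is 22, 15, 10, 7, 5, 2 at positions 1,2,3,5,10,13.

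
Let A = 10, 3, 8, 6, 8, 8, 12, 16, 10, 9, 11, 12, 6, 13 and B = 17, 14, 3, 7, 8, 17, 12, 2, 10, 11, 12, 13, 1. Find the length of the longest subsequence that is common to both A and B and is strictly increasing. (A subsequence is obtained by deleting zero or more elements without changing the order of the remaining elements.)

A longest common strictly increasing subsequence is 3, 8, 10, 11, 12, 13 (length 6); it appears in order in both A and B, and no longer such subsequence exists.

6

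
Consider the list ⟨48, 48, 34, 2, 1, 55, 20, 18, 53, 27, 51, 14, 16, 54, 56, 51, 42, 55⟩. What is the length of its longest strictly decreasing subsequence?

Let dp[i] be the longest decreasing subsequence ending at position i. Then dp = [1, 1, 2, 3, 4, 1, 3, 4, 2, 3, 3, 5, 5, 2, 1, 3, 4, 2].
The maximum is 5; one witness is 48, 34, 20, 18, 14 at positions 1,3,7,8,12.

5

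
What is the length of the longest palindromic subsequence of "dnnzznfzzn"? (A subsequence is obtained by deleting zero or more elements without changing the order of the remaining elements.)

One longest palindromic subsequence is nzzfzzn (positions 2,4,5,7,8,9,10); it reads the same forward and backward, and the interval DP gives dp[1][10] = 7.

7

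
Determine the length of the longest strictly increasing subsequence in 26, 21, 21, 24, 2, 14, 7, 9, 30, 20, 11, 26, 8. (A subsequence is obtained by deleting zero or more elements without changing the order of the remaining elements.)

Let dp[i] be the longest increasing subsequence ending at position i. Then dp = [1, 1, 1, 2, 1, 2, 2, 3, 4, 4, 4, 5, 3].
The maximum is 5; one witness is 2, 7, 9, 20, 26 at positions 5,7,8,10,12.

5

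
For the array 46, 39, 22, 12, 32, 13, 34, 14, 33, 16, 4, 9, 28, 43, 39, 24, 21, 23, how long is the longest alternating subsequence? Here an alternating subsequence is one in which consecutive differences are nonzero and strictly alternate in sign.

11

Track the best alternating length ending on an up-step vs a down-step at each position: up/down = 1/1, 1/2, 1/2, 1/2, 3/2, 3/4, 5/2, 5/6, 7/6, 7/8, 1/8, 9/8, 9/8, 9/2, 9/10, 9/10, 9/10, 11/10.
The maximum over both is 11; one such subsequence is 46, 22, 32, 13, 34, 14, 33, 16, 28, 21, 23.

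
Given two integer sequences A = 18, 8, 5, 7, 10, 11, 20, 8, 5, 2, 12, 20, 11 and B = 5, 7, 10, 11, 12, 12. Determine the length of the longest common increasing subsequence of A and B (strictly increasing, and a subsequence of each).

5

For each value that appears in both, track the longest common increasing run ending there.
The best achievable length is 5; one witness is 5, 7, 10, 11, 12 (A-positions 3,4,5,6,11, B-positions 1,2,3,4,5).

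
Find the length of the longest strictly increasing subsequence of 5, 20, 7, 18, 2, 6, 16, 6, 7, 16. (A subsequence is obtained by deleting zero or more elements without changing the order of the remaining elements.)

Let dp[i] be the longest increasing subsequence ending at position i. Then dp = [1, 2, 2, 3, 1, 2, 3, 2, 3, 4].
The maximum is 4; one witness is 5, 6, 7, 16 at positions 1,6,9,10.

4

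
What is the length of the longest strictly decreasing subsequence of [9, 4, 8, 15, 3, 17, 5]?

3

Scanning left to right, the best length ending at each element is: 9→1, 4→2, 8→2, 15→1, 3→3, 17→1, 5→3.
So the longest decreasing subsequence has length 3, e.g. 9, 4, 3.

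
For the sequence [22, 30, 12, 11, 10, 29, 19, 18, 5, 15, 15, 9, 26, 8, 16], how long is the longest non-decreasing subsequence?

Scanning left to right, the best length ending at each element is: 22→1, 30→2, 12→1, 11→1, 10→1, 29→2, 19→2, 18→2, 5→1, 15→2, 15→3, 9→2, 26→4, 8→2, 16→4.
So the longest non-decreasing subsequence has length 4, e.g. 12, 15, 15, 26.

4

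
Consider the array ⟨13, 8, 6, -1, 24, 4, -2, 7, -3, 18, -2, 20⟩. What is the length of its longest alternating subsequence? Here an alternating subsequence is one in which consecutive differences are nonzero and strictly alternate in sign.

A longest alternating subsequence is 13, 8, 24, 4, 7, -3, 18, -2, 20 (positions 1,2,5,6,8,9,10,11,12); its 8 consecutive differences strictly alternate in sign, and length 9 is optimal.

9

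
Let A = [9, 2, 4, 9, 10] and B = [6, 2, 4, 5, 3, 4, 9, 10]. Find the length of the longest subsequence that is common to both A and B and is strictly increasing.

4

A longest common strictly increasing subsequence is 2, 4, 9, 10 (length 4); it appears in order in both A and B, and no longer such subsequence exists.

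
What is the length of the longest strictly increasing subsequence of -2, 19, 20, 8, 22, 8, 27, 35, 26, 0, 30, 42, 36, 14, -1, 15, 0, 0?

7

One longest increasing subsequence is -2, 19, 20, 22, 27, 35, 42 (positions 1,2,3,5,7,8,12), of length 7; no longer one exists.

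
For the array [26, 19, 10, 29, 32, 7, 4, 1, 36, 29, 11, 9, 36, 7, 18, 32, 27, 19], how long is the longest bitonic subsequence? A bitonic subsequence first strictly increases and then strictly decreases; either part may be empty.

8

One longest bitonic subsequence is 26, 29, 32, 36, 29, 11, 9, 7 (positions 1,4,5,9,10,11,12,14): it rises to 36 then falls. Length 8 is optimal.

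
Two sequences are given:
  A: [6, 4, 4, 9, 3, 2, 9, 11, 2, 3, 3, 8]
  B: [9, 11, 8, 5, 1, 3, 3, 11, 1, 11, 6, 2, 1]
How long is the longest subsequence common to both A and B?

4

A longest common subsequence is 9, 3, 11, 2 (length 4); the LCS DP confirms no longer common subsequence exists.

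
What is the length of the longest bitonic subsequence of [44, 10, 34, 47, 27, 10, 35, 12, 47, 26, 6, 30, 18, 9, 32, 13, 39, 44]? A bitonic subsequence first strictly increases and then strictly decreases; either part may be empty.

One longest bitonic subsequence is 10, 34, 47, 35, 30, 18, 13 (positions 2,3,4,7,12,13,16): it rises to 47 then falls. Length 7 is optimal.

7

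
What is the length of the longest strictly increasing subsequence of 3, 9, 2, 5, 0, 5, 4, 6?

3

One longest increasing subsequence is 3, 5, 6 (positions 1,4,8), of length 3; no longer one exists.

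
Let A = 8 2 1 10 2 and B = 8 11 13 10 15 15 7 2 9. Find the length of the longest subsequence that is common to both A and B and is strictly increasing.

2

A longest common strictly increasing subsequence is 8, 10 (length 2); it appears in order in both A and B, and no longer such subsequence exists.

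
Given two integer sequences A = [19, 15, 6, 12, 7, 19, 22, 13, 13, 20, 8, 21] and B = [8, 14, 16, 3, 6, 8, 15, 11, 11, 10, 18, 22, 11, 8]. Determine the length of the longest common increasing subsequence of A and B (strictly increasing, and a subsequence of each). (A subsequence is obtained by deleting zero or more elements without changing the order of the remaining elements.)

For each value that appears in both, track the longest common increasing run ending there.
The best achievable length is 2; one witness is 6, 8 (A-positions 3,11, B-positions 5,6).

2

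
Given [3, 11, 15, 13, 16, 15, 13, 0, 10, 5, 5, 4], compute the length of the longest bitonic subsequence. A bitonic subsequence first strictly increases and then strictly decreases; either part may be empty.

9

Let inc[i] be the LIS ending at i and dec[i] the longest strictly decreasing subsequence starting at i. inc = [1, 2, 3, 3, 4, 4, 3, 1, 2, 2, 2, 2], dec = [2, 4, 5, 4, 6, 5, 4, 1, 3, 2, 2, 1].
max_i inc[i]+dec[i]−1 = 9, with one witness 3, 11, 15, 16, 15, 13, 10, 5, 4.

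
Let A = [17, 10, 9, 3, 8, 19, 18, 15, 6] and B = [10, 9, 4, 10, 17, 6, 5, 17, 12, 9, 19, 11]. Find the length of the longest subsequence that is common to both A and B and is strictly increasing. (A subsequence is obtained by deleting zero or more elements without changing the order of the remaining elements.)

A longest common strictly increasing subsequence is 10, 19 (length 2); it appears in order in both A and B, and no longer such subsequence exists.

2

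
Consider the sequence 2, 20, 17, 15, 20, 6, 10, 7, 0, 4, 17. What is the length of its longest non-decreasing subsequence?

4

Let dp[i] be the longest non-decreasing subsequence ending at position i. Then dp = [1, 2, 2, 2, 3, 2, 3, 3, 1, 2, 4].
The maximum is 4; one witness is 2, 6, 10, 17 at positions 1,6,7,11.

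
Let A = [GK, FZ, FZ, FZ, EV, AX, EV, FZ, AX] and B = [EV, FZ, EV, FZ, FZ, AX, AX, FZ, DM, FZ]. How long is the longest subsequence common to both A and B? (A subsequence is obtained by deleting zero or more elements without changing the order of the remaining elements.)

5

Backtracking the LCS table gives one alignment: FZ (A2,B2) → FZ (A3,B4) → FZ (A4,B5) → AX (A6,B7) → FZ (A8,B10).
So the longest common subsequence has length 5.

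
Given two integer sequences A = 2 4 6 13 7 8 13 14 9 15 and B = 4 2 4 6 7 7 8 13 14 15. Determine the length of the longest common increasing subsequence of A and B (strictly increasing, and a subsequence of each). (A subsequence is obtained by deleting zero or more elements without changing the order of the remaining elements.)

8

A longest common strictly increasing subsequence is 2, 4, 6, 7, 8, 13, 14, 15 (length 8); it appears in order in both A and B, and no longer such subsequence exists.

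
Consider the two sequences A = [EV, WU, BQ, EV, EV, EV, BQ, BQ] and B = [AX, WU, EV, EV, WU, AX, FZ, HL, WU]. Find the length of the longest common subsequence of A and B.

3

A longest common subsequence is WU, EV, EV (length 3); the LCS DP confirms no longer common subsequence exists.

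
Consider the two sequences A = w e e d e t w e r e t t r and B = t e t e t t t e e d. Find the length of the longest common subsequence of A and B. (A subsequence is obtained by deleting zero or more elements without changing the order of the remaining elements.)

A longest common subsequence is eetee (length 5); the LCS DP confirms no longer common subsequence exists.

5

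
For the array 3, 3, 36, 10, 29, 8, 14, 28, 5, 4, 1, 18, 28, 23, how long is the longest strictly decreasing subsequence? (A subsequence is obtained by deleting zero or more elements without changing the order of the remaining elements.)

6

Scanning left to right, the best length ending at each element is: 3→1, 3→1, 36→1, 10→2, 29→2, 8→3, 14→3, 28→3, 5→4, 4→5, 1→6, 18→4, 28→3, 23→4.
So the longest decreasing subsequence has length 6, e.g. 36, 10, 8, 5, 4, 1.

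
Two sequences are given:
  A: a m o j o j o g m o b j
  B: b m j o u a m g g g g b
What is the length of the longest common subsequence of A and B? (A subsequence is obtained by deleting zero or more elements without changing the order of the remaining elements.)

A longest common subsequence is mjogb (length 5); the LCS DP confirms no longer common subsequence exists.

5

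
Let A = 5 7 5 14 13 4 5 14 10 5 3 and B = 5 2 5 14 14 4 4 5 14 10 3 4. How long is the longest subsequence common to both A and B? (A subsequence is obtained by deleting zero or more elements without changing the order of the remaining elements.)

Backtracking the LCS table gives one alignment: 5 (A1,B1) → 5 (A3,B3) → 14 (A4,B5) → 4 (A6,B7) → 5 (A7,B8) → 14 (A8,B9) → 10 (A9,B10) → 3 (A11,B11).
So the longest common subsequence has length 8.

8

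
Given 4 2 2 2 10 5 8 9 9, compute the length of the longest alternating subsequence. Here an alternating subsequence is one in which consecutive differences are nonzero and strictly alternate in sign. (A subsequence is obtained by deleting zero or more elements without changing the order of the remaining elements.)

5

Track the best alternating length ending on an up-step vs a down-step at each position: up/down = 1/1, 1/2, 1/2, 1/2, 3/1, 3/4, 5/4, 5/4, 5/4.
The maximum over both is 5; one such subsequence is 4, 2, 10, 5, 8.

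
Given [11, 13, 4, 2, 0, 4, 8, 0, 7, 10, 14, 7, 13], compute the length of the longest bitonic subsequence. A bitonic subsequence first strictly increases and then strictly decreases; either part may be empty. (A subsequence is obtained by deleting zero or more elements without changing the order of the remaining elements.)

6

Let inc[i] be the LIS ending at i and dec[i] the longest strictly decreasing subsequence starting at i. inc = [1, 2, 1, 1, 1, 2, 3, 1, 3, 4, 5, 3, 5], dec = [4, 4, 3, 2, 1, 2, 2, 1, 1, 2, 2, 1, 1].
max_i inc[i]+dec[i]−1 = 6, with one witness 2, 4, 8, 10, 14, 13.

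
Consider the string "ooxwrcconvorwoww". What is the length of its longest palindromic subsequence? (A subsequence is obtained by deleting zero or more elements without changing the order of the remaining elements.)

One longest palindromic subsequence is owrovorwo (positions 2,4,5,8,10,11,12,13,14); it reads the same forward and backward, and the interval DP gives dp[1][16] = 9.

9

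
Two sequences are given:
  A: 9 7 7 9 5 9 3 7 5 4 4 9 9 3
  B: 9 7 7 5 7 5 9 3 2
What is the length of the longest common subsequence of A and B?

8

Backtracking the LCS table gives one alignment: 9 (A1,B1) → 7 (A2,B2) → 7 (A3,B3) → 5 (A5,B4) → 7 (A8,B5) → 5 (A9,B6) → 9 (A13,B7) → 3 (A14,B8).
So the longest common subsequence has length 8.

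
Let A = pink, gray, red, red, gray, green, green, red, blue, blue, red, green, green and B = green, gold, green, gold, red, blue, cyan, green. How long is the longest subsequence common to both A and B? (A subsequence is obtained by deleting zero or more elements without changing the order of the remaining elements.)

5

A longest common subsequence is green, green, red, blue, green (length 5); the LCS DP confirms no longer common subsequence exists.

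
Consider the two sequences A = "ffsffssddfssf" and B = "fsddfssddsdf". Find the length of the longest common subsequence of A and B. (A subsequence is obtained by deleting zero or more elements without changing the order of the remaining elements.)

9

Backtracking the LCS table gives one alignment: f (A2,B1) → s (A3,B2) → f (A5,B5) → s (A6,B6) → s (A7,B7) → d (A8,B8) → d (A9,B9) → s (A11,B10) → f (A13,B12).
So the longest common subsequence has length 9.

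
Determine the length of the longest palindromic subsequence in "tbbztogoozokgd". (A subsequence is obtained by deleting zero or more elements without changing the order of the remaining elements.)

One longest palindromic subsequence is gozog (positions 7,9,10,11,13); it reads the same forward and backward, and the interval DP gives dp[1][14] = 5.

5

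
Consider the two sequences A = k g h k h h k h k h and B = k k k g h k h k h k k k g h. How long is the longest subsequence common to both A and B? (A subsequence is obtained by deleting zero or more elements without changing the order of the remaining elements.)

A longest common subsequence is kghkhhkkh (length 9); the LCS DP confirms no longer common subsequence exists.

9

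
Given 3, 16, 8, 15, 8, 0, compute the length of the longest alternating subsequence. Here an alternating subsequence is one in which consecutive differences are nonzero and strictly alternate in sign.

A longest alternating subsequence is 3, 16, 8, 15, 8 (positions 1,2,3,4,5); its 4 consecutive differences strictly alternate in sign, and length 5 is optimal.

5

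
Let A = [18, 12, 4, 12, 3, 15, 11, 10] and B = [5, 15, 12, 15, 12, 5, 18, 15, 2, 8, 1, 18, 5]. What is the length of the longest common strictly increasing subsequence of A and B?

For each value that appears in both, track the longest common increasing run ending there.
The best achievable length is 2; one witness is 12, 15 (A-positions 2,6, B-positions 3,4).

2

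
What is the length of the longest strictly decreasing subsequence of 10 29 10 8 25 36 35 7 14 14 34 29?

Let dp[i] be the longest decreasing subsequence ending at position i. Then dp = [1, 1, 2, 3, 2, 1, 2, 4, 3, 3, 3, 4].
The maximum is 4; one witness is 29, 10, 8, 7 at positions 2,3,4,8.

4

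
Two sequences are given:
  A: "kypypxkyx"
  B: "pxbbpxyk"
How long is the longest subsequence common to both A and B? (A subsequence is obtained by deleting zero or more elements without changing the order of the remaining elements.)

Backtracking the LCS table gives one alignment: p (A3,B1) → p (A5,B5) → x (A6,B6) → k (A7,B8).
So the longest common subsequence has length 4.

4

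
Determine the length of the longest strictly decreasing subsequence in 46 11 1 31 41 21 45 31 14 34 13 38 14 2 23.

Let dp[i] be the longest decreasing subsequence ending at position i. Then dp = [1, 2, 3, 2, 2, 3, 2, 3, 4, 3, 5, 3, 4, 6, 4].
The maximum is 6; one witness is 46, 31, 21, 14, 13, 2 at positions 1,4,6,9,11,14.

6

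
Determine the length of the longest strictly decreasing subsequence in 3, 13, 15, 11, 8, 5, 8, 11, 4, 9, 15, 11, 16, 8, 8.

One longest decreasing subsequence is 13, 11, 8, 5, 4 (positions 2,4,5,6,9), of length 5; no longer one exists.

5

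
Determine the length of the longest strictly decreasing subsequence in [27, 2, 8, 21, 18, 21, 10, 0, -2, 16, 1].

Scanning left to right, the best length ending at each element is: 27→1, 2→2, 8→2, 21→2, 18→3, 21→2, 10→4, 0→5, -2→6, 16→4, 1→5.
So the longest decreasing subsequence has length 6, e.g. 27, 21, 18, 10, 0, -2.

6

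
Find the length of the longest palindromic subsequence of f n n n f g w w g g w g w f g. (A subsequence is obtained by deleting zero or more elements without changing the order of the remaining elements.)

8

Using dp[i][j] = 2 + dp[i+1][j−1] if the ends match, else max(dp[i+1][j], dp[i][j−1]):
dp[1][15] = 8. A witness is gwwggwwg at positions 6,7,8,9,10,11,13,15.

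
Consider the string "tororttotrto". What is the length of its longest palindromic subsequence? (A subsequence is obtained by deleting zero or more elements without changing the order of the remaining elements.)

One longest palindromic subsequence is orottoro (positions 2,3,4,6,7,8,10,12); it reads the same forward and backward, and the interval DP gives dp[1][12] = 8.

8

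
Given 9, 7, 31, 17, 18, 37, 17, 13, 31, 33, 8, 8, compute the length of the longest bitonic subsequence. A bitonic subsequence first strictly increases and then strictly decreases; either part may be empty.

7

One longest bitonic subsequence is 9, 17, 18, 37, 17, 13, 8 (positions 1,4,5,6,7,8,12): it rises to 37 then falls. Length 7 is optimal.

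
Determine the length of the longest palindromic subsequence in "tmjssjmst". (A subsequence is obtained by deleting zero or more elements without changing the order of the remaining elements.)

Using dp[i][j] = 2 + dp[i+1][j−1] if the ends match, else max(dp[i+1][j], dp[i][j−1]):
dp[1][9] = 8. A witness is tmjssjmt at positions 1,2,3,4,5,6,7,9.

8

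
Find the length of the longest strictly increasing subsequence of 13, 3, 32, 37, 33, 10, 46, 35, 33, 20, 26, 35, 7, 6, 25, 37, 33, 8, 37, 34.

6

Let dp[i] be the longest increasing subsequence ending at position i. Then dp = [1, 1, 2, 3, 3, 2, 4, 4, 3, 3, 4, 5, 2, 2, 4, 6, 5, 3, 6, 6].
The maximum is 6; one witness is 3, 10, 20, 26, 35, 37 at positions 2,6,10,11,12,16.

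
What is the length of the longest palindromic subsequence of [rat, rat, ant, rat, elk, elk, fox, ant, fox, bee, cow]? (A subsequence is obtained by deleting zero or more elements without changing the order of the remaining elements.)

Using dp[i][j] = 2 + dp[i+1][j−1] if the ends match, else max(dp[i+1][j], dp[i][j−1]):
dp[1][11] = 4. A witness is ant elk elk ant at positions 3,5,6,8.

4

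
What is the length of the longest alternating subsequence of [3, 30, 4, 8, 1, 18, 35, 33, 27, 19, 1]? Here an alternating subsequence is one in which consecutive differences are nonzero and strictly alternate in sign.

Track the best alternating length ending on an up-step vs a down-step at each position: up/down = 1/1, 2/1, 2/3, 4/3, 1/5, 6/3, 6/1, 6/7, 6/7, 6/7, 1/7.
The maximum over both is 7; one such subsequence is 3, 30, 4, 8, 1, 35, 33.

7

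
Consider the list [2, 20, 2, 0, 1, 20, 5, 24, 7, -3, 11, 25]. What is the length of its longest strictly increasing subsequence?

6

Scanning left to right, the best length ending at each element is: 2→1, 20→2, 2→1, 0→1, 1→2, 20→3, 5→3, 24→4, 7→4, -3→1, 11→5, 25→6.
So the longest increasing subsequence has length 6, e.g. 0, 1, 5, 7, 11, 25.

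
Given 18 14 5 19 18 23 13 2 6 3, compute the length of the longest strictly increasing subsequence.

3

Scanning left to right, the best length ending at each element is: 18→1, 14→1, 5→1, 19→2, 18→2, 23→3, 13→2, 2→1, 6→2, 3→2.
So the longest increasing subsequence has length 3, e.g. 18, 19, 23.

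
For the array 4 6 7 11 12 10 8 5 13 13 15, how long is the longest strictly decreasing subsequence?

Scanning left to right, the best length ending at each element is: 4→1, 6→1, 7→1, 11→1, 12→1, 10→2, 8→3, 5→4, 13→1, 13→1, 15→1.
So the longest decreasing subsequence has length 4, e.g. 11, 10, 8, 5.

4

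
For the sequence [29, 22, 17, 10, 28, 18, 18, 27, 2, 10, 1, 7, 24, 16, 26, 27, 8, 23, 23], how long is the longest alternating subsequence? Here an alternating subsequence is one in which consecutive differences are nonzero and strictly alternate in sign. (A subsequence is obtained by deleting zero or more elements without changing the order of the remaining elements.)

A longest alternating subsequence is 29, 22, 28, 18, 27, 2, 10, 1, 24, 16, 26, 8, 23 (positions 1,2,5,6,8,9,10,11,13,14,15,17,18); its 12 consecutive differences strictly alternate in sign, and length 13 is optimal.

13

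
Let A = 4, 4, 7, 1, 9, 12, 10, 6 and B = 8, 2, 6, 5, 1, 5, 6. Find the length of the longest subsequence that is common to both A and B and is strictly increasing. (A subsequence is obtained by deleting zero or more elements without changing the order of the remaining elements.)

A longest common strictly increasing subsequence is 1, 6 (length 2); it appears in order in both A and B, and no longer such subsequence exists.

2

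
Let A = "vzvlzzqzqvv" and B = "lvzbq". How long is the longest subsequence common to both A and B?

Backtracking the LCS table gives one alignment: v (A1,B2) → z (A2,B3) → q (A9,B5).
So the longest common subsequence has length 3.

3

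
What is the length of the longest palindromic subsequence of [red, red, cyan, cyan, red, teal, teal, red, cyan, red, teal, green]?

One longest palindromic subsequence is red cyan red teal teal red cyan red (positions 2,3,5,6,7,8,9,10); it reads the same forward and backward, and the interval DP gives dp[1][12] = 8.

8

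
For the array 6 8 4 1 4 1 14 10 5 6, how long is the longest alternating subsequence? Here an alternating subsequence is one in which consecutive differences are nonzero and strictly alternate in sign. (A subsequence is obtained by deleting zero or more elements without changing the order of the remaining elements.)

8

Track the best alternating length ending on an up-step vs a down-step at each position: up/down = 1/1, 2/1, 1/3, 1/3, 4/3, 1/5, 6/1, 6/7, 6/7, 8/7.
The maximum over both is 8; one such subsequence is 6, 8, 1, 4, 1, 14, 5, 6.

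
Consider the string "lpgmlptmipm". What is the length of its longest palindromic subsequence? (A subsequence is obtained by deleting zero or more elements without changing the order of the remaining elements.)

5

One longest palindromic subsequence is mpipm (positions 4,6,9,10,11); it reads the same forward and backward, and the interval DP gives dp[1][11] = 5.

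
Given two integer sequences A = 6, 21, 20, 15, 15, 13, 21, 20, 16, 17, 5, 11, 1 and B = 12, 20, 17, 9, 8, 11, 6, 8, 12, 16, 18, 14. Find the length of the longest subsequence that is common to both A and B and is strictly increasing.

2

For each value that appears in both, track the longest common increasing run ending there.
The best achievable length is 2; one witness is 6, 16 (A-positions 1,9, B-positions 7,10).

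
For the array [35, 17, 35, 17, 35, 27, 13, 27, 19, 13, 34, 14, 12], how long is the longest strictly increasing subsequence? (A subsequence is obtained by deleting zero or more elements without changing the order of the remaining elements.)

Let dp[i] be the longest increasing subsequence ending at position i. Then dp = [1, 1, 2, 1, 2, 2, 1, 2, 2, 1, 3, 2, 1].
The maximum is 3; one witness is 17, 27, 34 at positions 2,6,11.

3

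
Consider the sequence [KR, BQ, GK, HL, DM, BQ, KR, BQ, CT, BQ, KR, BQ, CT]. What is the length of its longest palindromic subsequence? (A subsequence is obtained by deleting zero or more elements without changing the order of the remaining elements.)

Using dp[i][j] = 2 + dp[i+1][j−1] if the ends match, else max(dp[i+1][j], dp[i][j−1]):
dp[1][13] = 7. A witness is BQ KR BQ CT BQ KR BQ at positions 6,7,8,9,10,11,12.

7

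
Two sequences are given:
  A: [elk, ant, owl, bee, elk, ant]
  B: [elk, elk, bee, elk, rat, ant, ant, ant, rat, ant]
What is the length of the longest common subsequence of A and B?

Backtracking the LCS table gives one alignment: elk (A1,B2) → bee (A4,B3) → elk (A5,B4) → ant (A6,B10).
So the longest common subsequence has length 4.

4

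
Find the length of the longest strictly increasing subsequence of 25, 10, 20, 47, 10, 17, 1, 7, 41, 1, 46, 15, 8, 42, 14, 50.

Let dp[i] be the longest increasing subsequence ending at position i. Then dp = [1, 1, 2, 3, 1, 2, 1, 2, 3, 1, 4, 3, 3, 4, 4, 5].
The maximum is 5; one witness is 10, 20, 41, 46, 50 at positions 2,3,9,11,16.

5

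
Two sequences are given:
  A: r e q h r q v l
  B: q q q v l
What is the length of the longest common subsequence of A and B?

A longest common subsequence is qqvl (length 4); the LCS DP confirms no longer common subsequence exists.

4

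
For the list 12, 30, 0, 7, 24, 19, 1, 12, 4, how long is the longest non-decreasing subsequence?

One longest non-decreasing subsequence is 0, 7, 24 (positions 3,4,5), of length 3; no longer one exists.

3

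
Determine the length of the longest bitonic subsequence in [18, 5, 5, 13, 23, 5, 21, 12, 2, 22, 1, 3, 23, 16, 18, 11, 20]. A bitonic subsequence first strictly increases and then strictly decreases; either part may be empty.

Let inc[i] be the LIS ending at i and dec[i] the longest strictly decreasing subsequence starting at i. inc = [1, 1, 1, 2, 3, 1, 3, 2, 1, 4, 1, 2, 5, 3, 4, 3, 5], dec = [5, 3, 3, 4, 5, 3, 4, 3, 2, 3, 1, 1, 3, 2, 2, 1, 1].
max_i inc[i]+dec[i]−1 = 7, with one witness 5, 13, 23, 21, 12, 2, 1.

7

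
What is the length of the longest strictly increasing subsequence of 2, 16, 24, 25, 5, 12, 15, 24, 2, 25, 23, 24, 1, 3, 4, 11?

6

Let dp[i] be the longest increasing subsequence ending at position i. Then dp = [1, 2, 3, 4, 2, 3, 4, 5, 1, 6, 5, 6, 1, 2, 3, 4].
The maximum is 6; one witness is 2, 5, 12, 15, 24, 25 at positions 1,5,6,7,8,10.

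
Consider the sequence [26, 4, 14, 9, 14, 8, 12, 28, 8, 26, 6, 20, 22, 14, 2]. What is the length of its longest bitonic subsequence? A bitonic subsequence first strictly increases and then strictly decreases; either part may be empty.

Let inc[i] be the LIS ending at i and dec[i] the longest strictly decreasing subsequence starting at i. inc = [1, 1, 2, 2, 3, 2, 3, 4, 2, 4, 2, 4, 5, 4, 1], dec = [6, 2, 5, 4, 5, 3, 4, 5, 3, 4, 2, 3, 3, 2, 1].
max_i inc[i]+dec[i]−1 = 8, with one witness 4, 9, 14, 28, 26, 22, 14, 2.

8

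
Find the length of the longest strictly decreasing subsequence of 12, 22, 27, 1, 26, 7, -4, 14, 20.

One longest decreasing subsequence is 27, 26, 7, -4 (positions 3,5,6,7), of length 4; no longer one exists.

4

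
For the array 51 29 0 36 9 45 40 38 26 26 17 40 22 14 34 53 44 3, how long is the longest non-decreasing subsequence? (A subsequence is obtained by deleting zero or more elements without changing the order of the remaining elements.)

One longest non-decreasing subsequence is 0, 9, 26, 26, 40, 53 (positions 3,5,9,10,12,16), of length 6; no longer one exists.

6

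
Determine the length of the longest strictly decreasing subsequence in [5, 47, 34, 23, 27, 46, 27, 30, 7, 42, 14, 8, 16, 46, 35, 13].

5

One longest decreasing subsequence is 47, 34, 23, 14, 8 (positions 2,3,4,11,12), of length 5; no longer one exists.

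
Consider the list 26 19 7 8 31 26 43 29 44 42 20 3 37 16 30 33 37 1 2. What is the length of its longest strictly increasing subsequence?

Let dp[i] be the longest increasing subsequence ending at position i. Then dp = [1, 1, 1, 2, 3, 3, 4, 4, 5, 5, 3, 1, 5, 3, 5, 6, 7, 1, 2].
The maximum is 7; one witness is 7, 8, 26, 29, 30, 33, 37 at positions 3,4,6,8,15,16,17.

7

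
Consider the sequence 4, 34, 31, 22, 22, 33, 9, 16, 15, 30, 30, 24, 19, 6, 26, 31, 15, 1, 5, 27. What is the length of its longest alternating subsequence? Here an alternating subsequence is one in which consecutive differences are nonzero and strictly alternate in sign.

12

A longest alternating subsequence is 4, 34, 31, 33, 9, 16, 15, 30, 24, 26, 1, 5 (positions 1,2,3,6,7,8,9,10,12,15,18,19); its 11 consecutive differences strictly alternate in sign, and length 12 is optimal.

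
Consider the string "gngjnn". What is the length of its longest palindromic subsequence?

One longest palindromic subsequence is nnn (positions 2,5,6); it reads the same forward and backward, and the interval DP gives dp[1][6] = 3.

3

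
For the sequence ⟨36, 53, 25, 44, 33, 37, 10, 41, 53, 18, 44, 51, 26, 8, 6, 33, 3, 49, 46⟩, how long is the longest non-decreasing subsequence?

One longest non-decreasing subsequence is 25, 33, 37, 41, 44, 51 (positions 3,5,6,8,11,12), of length 6; no longer one exists.

6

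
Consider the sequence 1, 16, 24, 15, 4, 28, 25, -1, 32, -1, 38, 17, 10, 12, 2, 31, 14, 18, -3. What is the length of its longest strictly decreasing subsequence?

Let dp[i] be the longest decreasing subsequence ending at position i. Then dp = [1, 1, 1, 2, 3, 1, 2, 4, 1, 4, 1, 3, 4, 4, 5, 2, 4, 3, 6].
The maximum is 6; one witness is 28, 25, 17, 10, 2, -3 at positions 6,7,12,13,15,19.

6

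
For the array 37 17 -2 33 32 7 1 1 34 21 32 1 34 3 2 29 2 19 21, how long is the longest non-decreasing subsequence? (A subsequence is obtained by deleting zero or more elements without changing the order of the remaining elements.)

Let dp[i] be the longest non-decreasing subsequence ending at position i. Then dp = [1, 1, 1, 2, 2, 2, 2, 3, 4, 4, 5, 4, 6, 5, 5, 6, 6, 7, 8].
The maximum is 8; one witness is -2, 1, 1, 1, 2, 2, 19, 21 at positions 3,7,8,12,15,17,18,19.

8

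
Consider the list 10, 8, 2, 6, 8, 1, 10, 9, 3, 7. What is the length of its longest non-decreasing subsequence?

Let dp[i] be the longest non-decreasing subsequence ending at position i. Then dp = [1, 1, 1, 2, 3, 1, 4, 4, 2, 3].
The maximum is 4; one witness is 2, 6, 8, 10 at positions 3,4,5,7.

4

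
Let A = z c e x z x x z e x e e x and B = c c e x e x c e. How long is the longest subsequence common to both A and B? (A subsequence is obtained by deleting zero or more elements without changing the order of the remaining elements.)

A longest common subsequence is cexexe (length 6); the LCS DP confirms no longer common subsequence exists.

6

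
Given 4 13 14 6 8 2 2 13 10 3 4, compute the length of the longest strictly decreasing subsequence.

4

One longest decreasing subsequence is 14, 13, 10, 3 (positions 3,8,9,10), of length 4; no longer one exists.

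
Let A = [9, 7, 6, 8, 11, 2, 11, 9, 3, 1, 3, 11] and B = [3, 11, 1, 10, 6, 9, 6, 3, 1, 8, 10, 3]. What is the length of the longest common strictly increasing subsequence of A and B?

For each value that appears in both, track the longest common increasing run ending there.
The best achievable length is 2; one witness is 3, 11 (A-positions 9,12, B-positions 1,2).

2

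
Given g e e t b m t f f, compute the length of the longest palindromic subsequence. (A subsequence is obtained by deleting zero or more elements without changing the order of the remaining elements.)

One longest palindromic subsequence is tmt (positions 4,6,7); it reads the same forward and backward, and the interval DP gives dp[1][9] = 3.

3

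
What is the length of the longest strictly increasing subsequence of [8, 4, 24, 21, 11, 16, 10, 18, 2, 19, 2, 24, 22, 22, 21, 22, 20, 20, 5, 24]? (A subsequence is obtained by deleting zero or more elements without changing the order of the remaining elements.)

8

Let dp[i] be the longest increasing subsequence ending at position i. Then dp = [1, 1, 2, 2, 2, 3, 2, 4, 1, 5, 1, 6, 6, 6, 6, 7, 6, 6, 2, 8].
The maximum is 8; one witness is 8, 11, 16, 18, 19, 21, 22, 24 at positions 1,5,6,8,10,15,16,20.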